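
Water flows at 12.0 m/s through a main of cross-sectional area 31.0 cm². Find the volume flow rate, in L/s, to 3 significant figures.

Q = 37.2 L/s

Q = A·v = 0.00310 m² × 12.0 m/s = 0.0372 m³/s.
Converting: 0.0372 m³/s × 1000 = 37.2 L/s.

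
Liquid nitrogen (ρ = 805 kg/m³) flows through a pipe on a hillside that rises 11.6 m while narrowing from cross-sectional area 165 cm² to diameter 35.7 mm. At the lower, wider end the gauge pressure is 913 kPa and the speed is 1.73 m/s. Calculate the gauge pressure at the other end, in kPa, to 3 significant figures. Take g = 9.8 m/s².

P₂ = 495 kPa

Mass conservation (A₁v₁ = A₂v₂) gives v₂ = 1.73 × 165/10.0 = 28.5 m/s.
Bernoulli: P₁ + ½ρv₁² + ρg h₁ = P₂ + ½ρv₂² + ρg h₂, so P₂ = P₁ + ½ρ(v₁² − v₂²) − ρg(h₂ − h₁).
P₂ = 913000 + ½·805·(1.73² − 28.5²) − 805·9.8·(+11.6) = 913000 + (-326000) − (91500) = 495000 Pa.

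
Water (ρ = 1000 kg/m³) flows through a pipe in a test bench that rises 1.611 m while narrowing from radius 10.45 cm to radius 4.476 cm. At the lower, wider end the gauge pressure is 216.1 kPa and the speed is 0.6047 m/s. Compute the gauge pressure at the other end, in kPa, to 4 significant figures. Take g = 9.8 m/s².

P₂ = 195.1 kPa

By continuity, v₂ = v₁·A₁/A₂ = 0.6047·(343.1/62.94) = 3.296 m/s.
Energy conservation along the streamline gives P₂ = P₁ − ½ρ(v₂² − v₁²) − ρg(h₂ − h₁).
P₂ = 216100 + ½·1000·(0.6047² − 3.296²) − 1000·9.8·(+1.611) = 216100 + (-5249) − (15790) = 195100 Pa.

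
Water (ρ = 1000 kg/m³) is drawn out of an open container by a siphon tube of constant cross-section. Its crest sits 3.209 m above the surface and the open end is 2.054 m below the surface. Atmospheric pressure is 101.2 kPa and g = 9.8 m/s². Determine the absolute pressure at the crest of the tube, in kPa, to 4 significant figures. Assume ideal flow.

Bernoulli surface→outlet gives ½v² = g·h_out, so v = √(2·9.8·2.054) = 6.345 m/s.
Continuity keeps v the same throughout the tube; from surface to crest, P_atm + 0 = P_top + ½ρv² + ρg·h_top.
P_top = 101200 − ½·1000·6.345² − 1000·9.8·3.209 = 49620 Pa.

P_top = 49.62 kPa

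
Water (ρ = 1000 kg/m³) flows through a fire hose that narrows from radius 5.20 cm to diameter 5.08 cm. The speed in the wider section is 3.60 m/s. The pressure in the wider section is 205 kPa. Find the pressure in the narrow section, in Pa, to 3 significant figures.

Continuity gives A₁v₁ = A₂v₂, so v₂ = (84.9 cm²)/(20.3 cm²) × 3.60 m/s = 15.1 m/s.
Along the horizontal streamline, P + ½ρv² is constant.
P₂ = P₁ − ½ρ(v₂² − v₁²) = 205000 − ½·1000·(15.1² − 3.60²) = 205000 − 107000 = 97700 Pa.

P₂ ≈ 97700 Pa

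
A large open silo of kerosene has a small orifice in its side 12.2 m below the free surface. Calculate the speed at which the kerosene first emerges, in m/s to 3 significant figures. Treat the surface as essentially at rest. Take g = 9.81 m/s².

With the surface at rest and both surface and jet at atmospheric pressure, Bernoulli gives ρg h = ½ρv², so v = √(2gh) = √(2·9.81·12.2) = 15.5 m/s.

v = 15.5 m/s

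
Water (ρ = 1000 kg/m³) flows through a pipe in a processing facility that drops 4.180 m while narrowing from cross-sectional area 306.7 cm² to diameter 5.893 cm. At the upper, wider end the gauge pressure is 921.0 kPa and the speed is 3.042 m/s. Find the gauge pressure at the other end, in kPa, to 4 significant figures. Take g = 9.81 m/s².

P₂ ≈ 381.6 kPa

The volume flow rate is constant, so v₂ = (A₁/A₂)v₁ = (306.7/27.27)·3.042 = 34.21 m/s.
Bernoulli: P₁ + ½ρv₁² + ρg h₁ = P₂ + ½ρv₂² + ρg h₂, so P₂ = P₁ + ½ρ(v₁² − v₂²) − ρg(h₂ − h₁).
P₂ = 921000 + ½·1000·(3.042² − 34.21²) − 1000·9.81·(−4.180) = 921000 + (-580400) − (-41010) = 381600 Pa.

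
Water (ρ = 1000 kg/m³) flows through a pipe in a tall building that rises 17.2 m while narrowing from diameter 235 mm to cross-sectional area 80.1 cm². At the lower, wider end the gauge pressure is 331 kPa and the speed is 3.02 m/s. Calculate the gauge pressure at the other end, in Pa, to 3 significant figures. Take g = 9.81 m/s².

Mass conservation (A₁v₁ = A₂v₂) gives v₂ = 3.02 × 434/80.1 = 16.4 m/s.
Energy conservation along the streamline gives P₂ = P₁ − ½ρ(v₂² − v₁²) − ρg(h₂ − h₁).
P₂ = 331000 + ½·1000·(3.02² − 16.4²) − 1000·9.81·(+17.2) = 331000 + (-129000) − (169000) = 33100 Pa.

33100 Pa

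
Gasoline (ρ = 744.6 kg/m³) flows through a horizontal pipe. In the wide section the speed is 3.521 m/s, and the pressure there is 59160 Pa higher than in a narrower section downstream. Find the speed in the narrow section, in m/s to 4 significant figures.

With h₁ = h₂, rearranging Bernoulli gives v₂ = √(v₁² + 2ΔP/ρ).
v₂ = √(3.521² + 2·59160/744.6) = √(12.40 + 158.9) = 13.09 m/s.

v₂ ≈ 13.09 m/s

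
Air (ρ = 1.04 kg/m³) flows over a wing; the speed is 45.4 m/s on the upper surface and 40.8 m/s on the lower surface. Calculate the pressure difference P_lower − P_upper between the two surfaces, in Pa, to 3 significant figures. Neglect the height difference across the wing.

ΔP = 206 Pa

With negligible Δh, P + ½ρv² is constant, so P_low − P_up = ½ρ(v_up² − v_low²).
ΔP = ½·1.04·(45.4² − 40.8²) = 206 Pa.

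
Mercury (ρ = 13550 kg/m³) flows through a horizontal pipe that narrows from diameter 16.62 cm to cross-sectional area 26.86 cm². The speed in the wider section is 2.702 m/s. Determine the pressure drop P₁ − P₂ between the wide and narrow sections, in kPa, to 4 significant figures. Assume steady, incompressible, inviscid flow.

By continuity, v₂ = v₁·A₁/A₂ = 2.702·(216.9/26.86) = 21.82 m/s.
Along the horizontal streamline, P + ½ρv² is constant.
P₁ − P₂ = ½·13550·(21.82² − 2.702²) = ½·13550·469.0 = 3177000 Pa.

ΔP ≈ 3177 kPa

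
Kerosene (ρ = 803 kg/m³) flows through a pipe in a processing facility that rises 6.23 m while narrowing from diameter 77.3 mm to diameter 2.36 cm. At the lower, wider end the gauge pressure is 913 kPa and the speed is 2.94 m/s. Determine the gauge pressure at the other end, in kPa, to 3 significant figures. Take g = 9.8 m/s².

By continuity, v₂ = v₁·A₁/A₂ = 2.94·(46.9/4.37) = 31.5 m/s.
Applying Bernoulli between the two ends and solving for P₂: P₂ = P₁ + ½ρ(v₁² − v₂²) − ρgΔh.
P₂ = 913000 + ½·803·(2.94² − 31.5²) − 803·9.8·(+6.23) = 913000 + (-396000) − (49000) = 468000 Pa.

P₂ ≈ 468 kPa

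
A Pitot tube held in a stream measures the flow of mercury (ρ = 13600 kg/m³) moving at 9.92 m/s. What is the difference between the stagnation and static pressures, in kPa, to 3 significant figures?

ΔP ≈ 669 kPa

Bernoulli between the free stream and the stagnation point: ½ρv² = P_stag − P_static.
ΔP = ½·13600·9.92² = 669000 Pa.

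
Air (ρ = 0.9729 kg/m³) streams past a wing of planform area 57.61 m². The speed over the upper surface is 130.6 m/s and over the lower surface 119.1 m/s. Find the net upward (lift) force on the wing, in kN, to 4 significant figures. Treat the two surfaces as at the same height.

The faster flow above has the lower pressure; Bernoulli (same height) gives ΔP = ½ρ(v_up² − v_low²).
ΔP = ½·0.9729·(130.6² − 119.1²) = 1397 Pa.
Lift = ΔP · A = 1397 × 57.61 = 80470 N.

F ≈ 80.47 kN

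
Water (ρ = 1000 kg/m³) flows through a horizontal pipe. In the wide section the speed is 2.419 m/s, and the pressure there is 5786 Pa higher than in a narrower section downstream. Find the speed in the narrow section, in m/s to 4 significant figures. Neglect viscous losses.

Horizontal Bernoulli: P₁ + ½ρv₁² = P₂ + ½ρv₂², so v₂² = v₁² + 2(P₁ − P₂)/ρ.
v₂ = √(2.419² + 2·5786/1000) = √(5.852 + 11.57) = 4.174 m/s.

v₂ ≈ 4.174 m/s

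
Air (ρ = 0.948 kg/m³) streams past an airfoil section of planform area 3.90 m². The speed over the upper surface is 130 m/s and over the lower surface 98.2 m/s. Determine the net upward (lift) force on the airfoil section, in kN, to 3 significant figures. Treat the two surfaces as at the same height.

F ≈ 13.4 kN

With equal heights on the two surfaces, Bernoulli gives P_lower − P_upper = ½ρ(v_upper² − v_lower²).
ΔP = ½·0.948·(130² − 98.2²) = 3440 Pa.
Lift = ΔP · A = 3440 × 3.90 = 13400 N.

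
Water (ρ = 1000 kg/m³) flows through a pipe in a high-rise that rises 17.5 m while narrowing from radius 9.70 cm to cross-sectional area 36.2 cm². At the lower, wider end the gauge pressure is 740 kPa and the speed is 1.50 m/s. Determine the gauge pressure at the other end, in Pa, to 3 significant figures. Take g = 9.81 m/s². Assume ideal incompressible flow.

P₂ ≈ 494000 Pa

By continuity, v₂ = v₁·A₁/A₂ = 1.50·(296/36.2) = 12.2 m/s.
Bernoulli: P₁ + ½ρv₁² + ρg h₁ = P₂ + ½ρv₂² + ρg h₂, so P₂ = P₁ + ½ρ(v₁² − v₂²) − ρg(h₂ − h₁).
P₂ = 740000 + ½·1000·(1.50² − 12.2²) − 1000·9.81·(+17.5) = 740000 + (-73900) − (172000) = 494000 Pa.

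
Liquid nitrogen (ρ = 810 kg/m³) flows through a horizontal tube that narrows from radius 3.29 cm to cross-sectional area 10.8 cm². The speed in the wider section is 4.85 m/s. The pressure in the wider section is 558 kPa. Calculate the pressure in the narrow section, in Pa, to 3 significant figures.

Continuity gives A₁v₁ = A₂v₂, so v₂ = (34.0 cm²)/(10.8 cm²) × 4.85 m/s = 15.3 m/s.
Bernoulli (h₁ = h₂): P₁ − P₂ = ½ρ(v₂² − v₁²).
P₂ = P₁ − ½ρ(v₂² − v₁²) = 558000 − ½·810·(15.3² − 4.85²) = 558000 − 84900 = 473000 Pa.

P₂ ≈ 473000 Pa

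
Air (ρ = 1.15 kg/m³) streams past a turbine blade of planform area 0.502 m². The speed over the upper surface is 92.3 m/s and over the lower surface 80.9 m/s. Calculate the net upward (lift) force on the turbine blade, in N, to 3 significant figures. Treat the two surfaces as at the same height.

The faster flow above has the lower pressure; Bernoulli (same height) gives ΔP = ½ρ(v_up² − v_low²).
ΔP = ½·1.15·(92.3² − 80.9²) = 1140 Pa.
Lift = ΔP · A = 1140 × 0.502 = 570 N.

F ≈ 570 N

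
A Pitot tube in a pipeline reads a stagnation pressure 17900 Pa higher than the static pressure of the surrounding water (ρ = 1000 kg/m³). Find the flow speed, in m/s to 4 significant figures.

Bernoulli between the free stream and the stagnation point: ½ρv² = P_stag − P_static.
v = √(2ΔP/ρ) = √(2·17900/1000) = 5.983 m/s.

5.983 m/s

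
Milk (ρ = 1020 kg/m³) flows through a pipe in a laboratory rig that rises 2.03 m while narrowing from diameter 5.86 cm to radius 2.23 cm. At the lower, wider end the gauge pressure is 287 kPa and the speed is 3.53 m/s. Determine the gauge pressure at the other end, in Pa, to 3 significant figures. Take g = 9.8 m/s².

P₂ = 254000 Pa

By continuity, v₂ = v₁·A₁/A₂ = 3.53·(27.0/15.6) = 6.09 m/s.
Energy conservation along the streamline gives P₂ = P₁ − ½ρ(v₂² − v₁²) − ρg(h₂ − h₁).
P₂ = 287000 + ½·1020·(3.53² − 6.09²) − 1020·9.8·(+2.03) = 287000 + (-12600) − (20300) = 254000 Pa.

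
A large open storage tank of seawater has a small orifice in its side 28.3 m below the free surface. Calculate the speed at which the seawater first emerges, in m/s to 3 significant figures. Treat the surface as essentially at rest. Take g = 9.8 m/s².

With the surface at rest and both surface and jet at atmospheric pressure, Bernoulli gives ρg h = ½ρv², so v = √(2gh) = √(2·9.8·28.3) = 23.6 m/s.

v ≈ 23.6 m/s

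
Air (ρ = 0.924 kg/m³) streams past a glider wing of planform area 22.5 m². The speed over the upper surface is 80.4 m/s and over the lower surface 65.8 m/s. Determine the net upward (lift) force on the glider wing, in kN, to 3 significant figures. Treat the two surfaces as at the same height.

The faster flow above has the lower pressure; Bernoulli (same height) gives ΔP = ½ρ(v_up² − v_low²).
ΔP = ½·0.924·(80.4² − 65.8²) = 986 Pa.
Lift = ΔP · A = 986 × 22.5 = 22200 N.

F = 22.2 kN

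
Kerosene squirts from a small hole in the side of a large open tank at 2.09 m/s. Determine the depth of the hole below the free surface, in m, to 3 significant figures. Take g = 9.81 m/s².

Torricelli: v = √(2gh), so h = v²/(2g).
h = 2.09²/(2·9.81) = 4.37/19.62 = 0.223 m.

h ≈ 0.223 m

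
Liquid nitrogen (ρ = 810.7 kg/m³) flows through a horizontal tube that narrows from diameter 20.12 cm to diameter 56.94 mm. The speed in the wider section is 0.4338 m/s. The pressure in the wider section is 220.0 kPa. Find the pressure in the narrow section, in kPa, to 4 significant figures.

By continuity, v₂ = v₁·A₁/A₂ = 0.4338·(317.9/25.46) = 5.416 m/s.
The pipe is horizontal, so Bernoulli reduces to P₁ + ½ρv₁² = P₂ + ½ρv₂².
P₂ = P₁ − ½ρ(v₂² − v₁²) = 220000 − ½·810.7·(5.416² − 0.4338²) = 220000 − 11820 = 208200 Pa.

P₂ ≈ 208.2 kPa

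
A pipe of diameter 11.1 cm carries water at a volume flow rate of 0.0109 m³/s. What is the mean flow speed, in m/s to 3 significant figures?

Q = 0.0109 m³/s = 0.0109 m³/s.
v = Q/A = 0.0109 / 0.00968 = 1.13 m/s.

1.13 m/s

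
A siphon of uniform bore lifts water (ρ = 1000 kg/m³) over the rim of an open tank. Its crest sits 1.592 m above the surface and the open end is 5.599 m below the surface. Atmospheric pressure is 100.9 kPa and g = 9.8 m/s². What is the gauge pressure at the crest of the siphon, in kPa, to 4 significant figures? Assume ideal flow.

Bernoulli surface→outlet gives ½v² = g·h_out, so v = √(2·9.8·5.599) = 10.48 m/s.
With constant cross-section the crest speed equals v; applying Bernoulli from the surface up to the crest, P_top = P_atm − ½ρv² − ρg·h_top.
P_top = 100900 − ½·1000·10.48² − 1000·9.8·1.592 = 30430 Pa. So P_gauge = P_top − P_atm = -70470 Pa.

P_gauge ≈ -70.47 kPa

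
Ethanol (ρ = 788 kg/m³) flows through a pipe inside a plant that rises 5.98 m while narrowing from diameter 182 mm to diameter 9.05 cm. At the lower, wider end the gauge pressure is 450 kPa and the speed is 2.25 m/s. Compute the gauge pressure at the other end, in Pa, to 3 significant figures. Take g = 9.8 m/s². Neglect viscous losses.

P₂ ≈ 373000 Pa

By continuity, v₂ = v₁·A₁/A₂ = 2.25·(260/64.3) = 9.10 m/s.
Bernoulli: P₁ + ½ρv₁² + ρg h₁ = P₂ + ½ρv₂² + ρg h₂, so P₂ = P₁ + ½ρ(v₁² − v₂²) − ρg(h₂ − h₁).
P₂ = 450000 + ½·788·(2.25² − 9.10²) − 788·9.8·(+5.98) = 450000 + (-30600) − (46200) = 373000 Pa.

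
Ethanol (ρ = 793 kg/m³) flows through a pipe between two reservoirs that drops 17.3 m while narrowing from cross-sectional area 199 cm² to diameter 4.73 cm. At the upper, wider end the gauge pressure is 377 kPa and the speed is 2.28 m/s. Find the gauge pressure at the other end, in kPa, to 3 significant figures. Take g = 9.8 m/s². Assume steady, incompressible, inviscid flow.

By continuity, v₂ = v₁·A₁/A₂ = 2.28·(199/17.6) = 25.8 m/s.
Bernoulli: P₁ + ½ρv₁² + ρg h₁ = P₂ + ½ρv₂² + ρg h₂, so P₂ = P₁ + ½ρ(v₁² − v₂²) − ρg(h₂ − h₁).
P₂ = 377000 + ½·793·(2.28² − 25.8²) − 793·9.8·(−17.3) = 377000 + (-262000) − (-134000) = 249000 Pa.

P₂ = 249 kPa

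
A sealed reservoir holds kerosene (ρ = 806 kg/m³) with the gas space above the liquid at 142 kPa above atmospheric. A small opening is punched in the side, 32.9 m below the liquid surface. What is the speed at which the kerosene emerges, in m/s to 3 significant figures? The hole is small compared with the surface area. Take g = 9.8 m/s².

Take point 1 at the surface (v₁ ≈ 0) and point 2 at the hole (at atmospheric pressure). Bernoulli: P₁ + ρg h = P_atm + ½ρv₂².
With P₁ − P_atm = 142000 Pa, v₂ = √(2gh + 2ΔP/ρ) = √(2·9.8·32.9 + 2·142000/806) = 31.6 m/s.

v = 31.6 m/s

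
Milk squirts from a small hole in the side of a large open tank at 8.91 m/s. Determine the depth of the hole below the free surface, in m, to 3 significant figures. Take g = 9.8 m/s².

h ≈ 4.05 m

Torricelli: v = √(2gh), so h = v²/(2g).
h = 8.91²/(2·9.8) = 79.4/19.60 = 4.05 m.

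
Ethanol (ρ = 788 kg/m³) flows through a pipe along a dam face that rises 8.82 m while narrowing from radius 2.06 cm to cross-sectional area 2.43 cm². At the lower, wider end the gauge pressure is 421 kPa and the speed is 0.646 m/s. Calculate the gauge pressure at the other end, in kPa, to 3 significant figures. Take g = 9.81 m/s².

P₂ = 348 kPa

By continuity, v₂ = v₁·A₁/A₂ = 0.646·(13.3/2.43) = 3.54 m/s.
Applying Bernoulli between the two ends and solving for P₂: P₂ = P₁ + ½ρ(v₁² − v₂²) − ρgΔh.
P₂ = 421000 + ½·788·(0.646² − 3.54²) − 788·9.81·(+8.82) = 421000 + (-4780) − (68200) = 348000 Pa.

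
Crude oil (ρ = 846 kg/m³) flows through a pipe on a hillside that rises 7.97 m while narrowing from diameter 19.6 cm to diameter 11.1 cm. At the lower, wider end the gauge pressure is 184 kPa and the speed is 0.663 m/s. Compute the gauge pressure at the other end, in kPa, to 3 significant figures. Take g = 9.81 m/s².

P₂ ≈ 116 kPa

Continuity gives A₁v₁ = A₂v₂, so v₂ = (302 cm²)/(96.8 cm²) × 0.663 m/s = 2.07 m/s.
Energy conservation along the streamline gives P₂ = P₁ − ½ρ(v₂² − v₁²) − ρg(h₂ − h₁).
P₂ = 184000 + ½·846·(0.663² − 2.07²) − 846·9.81·(+7.97) = 184000 + (-1620) − (66100) = 116000 Pa.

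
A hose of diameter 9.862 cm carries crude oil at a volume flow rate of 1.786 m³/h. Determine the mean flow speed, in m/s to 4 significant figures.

v ≈ 0.06495 m/s

Q = 1.786 m³/h = 0.0004961 m³/s.
v = Q/A = 0.0004961 / 0.007639 = 0.06495 m/s.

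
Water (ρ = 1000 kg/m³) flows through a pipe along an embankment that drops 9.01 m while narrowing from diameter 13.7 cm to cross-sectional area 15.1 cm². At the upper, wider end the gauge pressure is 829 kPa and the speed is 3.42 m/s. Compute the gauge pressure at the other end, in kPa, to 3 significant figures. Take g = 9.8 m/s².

366 kPa

Continuity gives A₁v₁ = A₂v₂, so v₂ = (147 cm²)/(15.1 cm²) × 3.42 m/s = 33.4 m/s.
Bernoulli: P₁ + ½ρv₁² + ρg h₁ = P₂ + ½ρv₂² + ρg h₂, so P₂ = P₁ + ½ρ(v₁² − v₂²) − ρg(h₂ − h₁).
P₂ = 829000 + ½·1000·(3.42² − 33.4²) − 1000·9.8·(−9.01) = 829000 + (-552000) − (-88300) = 366000 Pa.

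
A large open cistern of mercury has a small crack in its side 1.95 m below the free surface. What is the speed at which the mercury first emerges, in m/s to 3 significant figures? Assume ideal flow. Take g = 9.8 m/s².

v = 6.18 m/s

Torricelli's result v = √(2gh) gives v = √(2·9.8·1.95) = 6.18 m/s.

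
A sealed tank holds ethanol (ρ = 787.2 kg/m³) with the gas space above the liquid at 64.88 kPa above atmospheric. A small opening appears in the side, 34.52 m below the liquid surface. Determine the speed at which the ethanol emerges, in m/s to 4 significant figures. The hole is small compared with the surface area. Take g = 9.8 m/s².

Take point 1 at the surface (v₁ ≈ 0) and point 2 at the hole (at atmospheric pressure). Bernoulli: P₁ + ρg h = P_atm + ½ρv₂².
With P₁ − P_atm = 64880 Pa, v₂ = √(2gh + 2ΔP/ρ) = √(2·9.8·34.52 + 2·64880/787.2) = 29.01 m/s.

v ≈ 29.01 m/s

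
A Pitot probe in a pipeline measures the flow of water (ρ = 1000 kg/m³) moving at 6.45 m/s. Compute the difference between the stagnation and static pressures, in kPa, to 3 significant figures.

Bernoulli between the free stream and the stagnation point: ½ρv² = P_stag − P_static.
ΔP = ½·1000·6.45² = 20800 Pa.

ΔP = 20.8 kPa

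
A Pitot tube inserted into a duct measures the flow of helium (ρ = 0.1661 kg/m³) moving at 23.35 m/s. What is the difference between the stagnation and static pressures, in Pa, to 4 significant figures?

At the stagnation point the flow is brought to rest, so Bernoulli gives P_stag − P_static = ½ρv².
ΔP = ½·0.1661·23.35² = 45.28 Pa.

45.28 Pa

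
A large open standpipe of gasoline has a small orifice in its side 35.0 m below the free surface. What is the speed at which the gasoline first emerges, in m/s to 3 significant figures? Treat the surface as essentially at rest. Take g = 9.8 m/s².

Bernoulli from surface to hole (P equal, v_surface ≈ 0): v = √(2gh) = √(2×9.8×35.0) = 26.2 m/s.

v = 26.2 m/s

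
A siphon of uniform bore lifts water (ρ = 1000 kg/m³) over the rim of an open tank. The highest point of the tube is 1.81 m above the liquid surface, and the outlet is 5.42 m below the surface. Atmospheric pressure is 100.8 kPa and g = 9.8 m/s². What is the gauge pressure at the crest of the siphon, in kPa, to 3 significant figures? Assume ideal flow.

P_gauge ≈ -70.9 kPa

The outlet speed comes from Torricelli: v = √(2g·5.42) = 10.3 m/s.
Continuity keeps v the same throughout the tube; from surface to crest, P_atm + 0 = P_top + ½ρv² + ρg·h_top.
P_top = 100800 − ½·1000·10.3² − 1000·9.8·1.81 = 29900 Pa. So P_gauge = P_top − P_atm = -70900 Pa.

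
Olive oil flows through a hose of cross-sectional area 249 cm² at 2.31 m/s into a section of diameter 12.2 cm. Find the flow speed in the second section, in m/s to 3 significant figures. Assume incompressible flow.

v₂ = 4.92 m/s

Continuity gives A₁v₁ = A₂v₂, so v₂ = (249 cm²)/(117 cm²) × 2.31 m/s = 4.92 m/s.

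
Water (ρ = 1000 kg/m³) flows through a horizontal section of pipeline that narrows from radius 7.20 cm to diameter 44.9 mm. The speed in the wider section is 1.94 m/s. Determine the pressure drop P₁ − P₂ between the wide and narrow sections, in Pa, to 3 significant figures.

197000 Pa

Continuity gives A₁v₁ = A₂v₂, so v₂ = (163 cm²)/(15.8 cm²) × 1.94 m/s = 20.0 m/s.
Along the horizontal streamline, P + ½ρv² is constant.
P₁ − P₂ = ½·1000·(20.0² − 1.94²) = ½·1000·394 = 197000 Pa.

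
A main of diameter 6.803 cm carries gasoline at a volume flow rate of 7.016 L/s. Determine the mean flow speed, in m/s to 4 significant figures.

v ≈ 1.930 m/s

Q = 7.016 L/s = 0.007016 m³/s.
v = Q/A = 0.007016 / 0.003635 = 1.930 m/s.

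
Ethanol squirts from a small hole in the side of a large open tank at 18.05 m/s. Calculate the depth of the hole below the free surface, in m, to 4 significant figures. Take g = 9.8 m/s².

h = 16.62 m

Torricelli: v = √(2gh), so h = v²/(2g).
h = 18.05²/(2·9.8) = 325.8/19.60 = 16.62 m.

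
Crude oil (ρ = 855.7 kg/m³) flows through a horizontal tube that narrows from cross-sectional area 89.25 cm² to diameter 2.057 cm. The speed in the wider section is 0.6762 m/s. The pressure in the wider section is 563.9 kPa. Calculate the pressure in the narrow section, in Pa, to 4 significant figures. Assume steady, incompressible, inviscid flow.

The volume flow rate is constant, so v₂ = (A₁/A₂)v₁ = (89.25/3.323)·0.6762 = 18.16 m/s.
Along the horizontal streamline, P + ½ρv² is constant.
P₂ = P₁ − ½ρ(v₂² − v₁²) = 563900 − ½·855.7·(18.16² − 0.6762²) = 563900 − 140900 = 423000 Pa.

P₂ = 423000 Pa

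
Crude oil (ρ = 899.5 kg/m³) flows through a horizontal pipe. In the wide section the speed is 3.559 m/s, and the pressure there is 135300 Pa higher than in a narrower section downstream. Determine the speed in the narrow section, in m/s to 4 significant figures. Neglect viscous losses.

Along the level pipe P + ½ρv² is conserved, hence v₂² = v₁² + 2(P₁ − P₂)/ρ.
v₂ = √(3.559² + 2·135300/899.5) = √(12.67 + 300.8) = 17.71 m/s.

17.71 m/s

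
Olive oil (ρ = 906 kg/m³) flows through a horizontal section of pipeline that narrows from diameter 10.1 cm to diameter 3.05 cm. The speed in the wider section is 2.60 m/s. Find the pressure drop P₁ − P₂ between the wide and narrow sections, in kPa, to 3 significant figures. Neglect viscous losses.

Continuity gives A₁v₁ = A₂v₂, so v₂ = (80.1 cm²)/(7.31 cm²) × 2.60 m/s = 28.5 m/s.
The pipe is horizontal, so Bernoulli reduces to P₁ + ½ρv₁² = P₂ + ½ρv₂².
P₁ − P₂ = ½·906·(28.5² − 2.60²) = ½·906·806 = 365000 Pa.

365 kPa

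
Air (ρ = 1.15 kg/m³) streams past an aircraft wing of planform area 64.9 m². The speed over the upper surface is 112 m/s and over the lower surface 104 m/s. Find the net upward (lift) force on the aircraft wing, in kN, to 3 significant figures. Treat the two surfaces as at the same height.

64.5 kN

With equal heights on the two surfaces, Bernoulli gives P_lower − P_upper = ½ρ(v_upper² − v_lower²).
ΔP = ½·1.15·(112² − 104²) = 994 Pa.
Lift = ΔP · A = 994 × 64.9 = 64500 N.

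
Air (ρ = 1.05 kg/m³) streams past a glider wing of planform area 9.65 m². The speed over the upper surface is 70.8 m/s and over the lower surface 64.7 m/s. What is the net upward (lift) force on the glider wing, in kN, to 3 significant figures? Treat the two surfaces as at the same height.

F = 4.19 kN

The faster flow above has the lower pressure; Bernoulli (same height) gives ΔP = ½ρ(v_up² − v_low²).
ΔP = ½·1.05·(70.8² − 64.7²) = 434 Pa.
Lift = ΔP · A = 434 × 9.65 = 4190 N.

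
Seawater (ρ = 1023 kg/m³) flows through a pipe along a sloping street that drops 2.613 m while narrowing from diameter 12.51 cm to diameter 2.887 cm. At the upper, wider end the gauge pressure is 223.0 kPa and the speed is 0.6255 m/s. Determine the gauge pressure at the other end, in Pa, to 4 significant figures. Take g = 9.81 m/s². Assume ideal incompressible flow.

P₂ ≈ 178900 Pa

Continuity gives A₁v₁ = A₂v₂, so v₂ = (122.9 cm²)/(6.546 cm²) × 0.6255 m/s = 11.74 m/s.
Applying Bernoulli between the two ends and solving for P₂: P₂ = P₁ + ½ρ(v₁² − v₂²) − ρgΔh.
P₂ = 223000 + ½·1023·(0.6255² − 11.74²) − 1023·9.81·(−2.613) = 223000 + (-70360) − (-26220) = 178900 Pa.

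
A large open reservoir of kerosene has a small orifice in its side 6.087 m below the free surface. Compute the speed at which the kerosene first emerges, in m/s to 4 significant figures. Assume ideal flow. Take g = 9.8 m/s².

v = 10.92 m/s

Torricelli's result v = √(2gh) gives v = √(2·9.8·6.087) = 10.92 m/s.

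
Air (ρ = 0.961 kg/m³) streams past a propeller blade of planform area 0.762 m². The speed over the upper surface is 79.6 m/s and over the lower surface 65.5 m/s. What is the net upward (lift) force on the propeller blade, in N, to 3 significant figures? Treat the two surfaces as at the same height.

With equal heights on the two surfaces, Bernoulli gives P_lower − P_upper = ½ρ(v_upper² − v_lower²).
ΔP = ½·0.961·(79.6² − 65.5²) = 983 Pa.
Lift = ΔP · A = 983 × 0.762 = 749 N.

749 N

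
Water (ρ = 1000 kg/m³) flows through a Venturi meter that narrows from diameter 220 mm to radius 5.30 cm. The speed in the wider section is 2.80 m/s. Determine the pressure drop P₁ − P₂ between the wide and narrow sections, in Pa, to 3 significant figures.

ΔP = 68800 Pa

Continuity gives A₁v₁ = A₂v₂, so v₂ = (380 cm²)/(88.2 cm²) × 2.80 m/s = 12.1 m/s.
The pipe is horizontal, so Bernoulli reduces to P₁ + ½ρv₁² = P₂ + ½ρv₂².
P₁ − P₂ = ½·1000·(12.1² − 2.80²) = ½·1000·138 = 68800 Pa.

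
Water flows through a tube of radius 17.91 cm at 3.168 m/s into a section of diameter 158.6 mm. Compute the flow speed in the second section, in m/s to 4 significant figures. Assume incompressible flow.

16.16 m/s

Mass conservation (A₁v₁ = A₂v₂) gives v₂ = 3.168 × 1008/197.6 = 16.16 m/s.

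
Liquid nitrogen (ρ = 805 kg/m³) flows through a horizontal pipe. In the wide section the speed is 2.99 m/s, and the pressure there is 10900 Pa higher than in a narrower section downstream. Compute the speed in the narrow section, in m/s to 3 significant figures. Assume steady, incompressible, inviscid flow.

v₂ = 6.00 m/s

With h₁ = h₂, rearranging Bernoulli gives v₂ = √(v₁² + 2ΔP/ρ).
v₂ = √(2.99² + 2·10900/805) = √(8.94 + 27.1) = 6.00 m/s.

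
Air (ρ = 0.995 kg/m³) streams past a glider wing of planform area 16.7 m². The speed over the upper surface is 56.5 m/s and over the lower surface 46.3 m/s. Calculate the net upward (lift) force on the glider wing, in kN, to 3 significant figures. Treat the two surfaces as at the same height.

The faster flow above has the lower pressure; Bernoulli (same height) gives ΔP = ½ρ(v_up² − v_low²).
ΔP = ½·0.995·(56.5² − 46.3²) = 522 Pa.
Lift = ΔP · A = 522 × 16.7 = 8710 N.

F ≈ 8.71 kN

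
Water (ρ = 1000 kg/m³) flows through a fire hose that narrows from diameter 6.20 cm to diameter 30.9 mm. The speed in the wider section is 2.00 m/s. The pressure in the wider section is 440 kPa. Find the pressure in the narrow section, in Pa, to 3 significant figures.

P₂ ≈ 410000 Pa

Mass conservation (A₁v₁ = A₂v₂) gives v₂ = 2.00 × 30.2/7.50 = 8.05 m/s.
Bernoulli (h₁ = h₂): P₁ − P₂ = ½ρ(v₂² − v₁²).
P₂ = P₁ − ½ρ(v₂² − v₁²) = 440000 − ½·1000·(8.05² − 2.00²) = 440000 − 30400 = 410000 Pa.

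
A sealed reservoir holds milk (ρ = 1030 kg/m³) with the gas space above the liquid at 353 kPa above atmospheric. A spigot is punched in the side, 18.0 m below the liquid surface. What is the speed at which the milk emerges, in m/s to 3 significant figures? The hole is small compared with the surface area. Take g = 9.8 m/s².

v = 32.2 m/s

Take point 1 at the surface (v₁ ≈ 0) and point 2 at the hole (at atmospheric pressure). Bernoulli: P₁ + ρg h = P_atm + ½ρv₂².
With P₁ − P_atm = 353000 Pa, v₂ = √(2gh + 2ΔP/ρ) = √(2·9.8·18.0 + 2·353000/1030) = 32.2 m/s.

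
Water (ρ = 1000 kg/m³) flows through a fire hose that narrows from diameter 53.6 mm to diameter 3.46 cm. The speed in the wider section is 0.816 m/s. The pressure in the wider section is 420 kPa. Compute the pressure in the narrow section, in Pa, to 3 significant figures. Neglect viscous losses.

P₂ ≈ 418000 Pa

The volume flow rate is constant, so v₂ = (A₁/A₂)v₁ = (22.6/9.40)·0.816 = 1.96 m/s.
With no height change, Bernoulli's equation is P₁ + ½ρv₁² = P₂ + ½ρv₂².
P₂ = P₁ − ½ρ(v₂² − v₁²) = 420000 − ½·1000·(1.96² − 0.816²) = 420000 − 1580 = 418000 Pa.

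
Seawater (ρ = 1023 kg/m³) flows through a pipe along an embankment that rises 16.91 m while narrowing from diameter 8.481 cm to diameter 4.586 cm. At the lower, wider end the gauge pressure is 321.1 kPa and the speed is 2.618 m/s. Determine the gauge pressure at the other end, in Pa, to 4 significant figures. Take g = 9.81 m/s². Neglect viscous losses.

By continuity, v₂ = v₁·A₁/A₂ = 2.618·(56.49/16.52) = 8.954 m/s.
Bernoulli: P₁ + ½ρv₁² + ρg h₁ = P₂ + ½ρv₂² + ρg h₂, so P₂ = P₁ + ½ρ(v₁² − v₂²) − ρg(h₂ − h₁).
P₂ = 321100 + ½·1023·(2.618² − 8.954²) − 1023·9.81·(+16.91) = 321100 + (-37500) − (169700) = 113900 Pa.

P₂ ≈ 113900 Pa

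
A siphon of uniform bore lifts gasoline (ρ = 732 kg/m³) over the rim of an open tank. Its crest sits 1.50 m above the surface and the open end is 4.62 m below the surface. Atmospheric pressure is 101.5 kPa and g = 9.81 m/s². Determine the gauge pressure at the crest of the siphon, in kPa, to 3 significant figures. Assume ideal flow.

P_gauge = -43.9 kPa

From the surface to the outlet (both open to atmosphere, surface at rest): v = √(2g·h_out) = √(2·9.81·4.62) = 9.52 m/s.
With constant cross-section the crest speed equals v; applying Bernoulli from the surface up to the crest, P_top = P_atm − ½ρv² − ρg·h_top.
P_top = 101500 − ½·732·9.52² − 732·9.81·1.50 = 57600 Pa. So P_gauge = P_top − P_atm = -43900 Pa.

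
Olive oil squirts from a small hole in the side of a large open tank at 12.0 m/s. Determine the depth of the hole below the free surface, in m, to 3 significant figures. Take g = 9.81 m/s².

Inverting v = √(2gh) gives h = v² / 2g.
h = 12.0²/(2·9.81) = 144/19.62 = 7.34 m.

h ≈ 7.34 m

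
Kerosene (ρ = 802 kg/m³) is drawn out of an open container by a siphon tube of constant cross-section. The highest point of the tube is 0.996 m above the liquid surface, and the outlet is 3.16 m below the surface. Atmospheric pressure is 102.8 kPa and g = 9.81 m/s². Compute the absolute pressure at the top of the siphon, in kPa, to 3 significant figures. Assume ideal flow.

70.1 kPa

Bernoulli surface→outlet gives ½v² = g·h_out, so v = √(2·9.81·3.16) = 7.87 m/s.
With constant cross-section the crest speed equals v; applying Bernoulli from the surface up to the crest, P_top = P_atm − ½ρv² − ρg·h_top.
P_top = 102800 − ½·802·7.87² − 802·9.81·0.996 = 70100 Pa.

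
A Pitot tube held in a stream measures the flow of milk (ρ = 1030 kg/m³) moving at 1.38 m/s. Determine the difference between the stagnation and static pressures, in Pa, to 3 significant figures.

ΔP ≈ 981 Pa

At the stagnation point the flow is brought to rest, so Bernoulli gives P_stag − P_static = ½ρv².
ΔP = ½·1030·1.38² = 981 Pa.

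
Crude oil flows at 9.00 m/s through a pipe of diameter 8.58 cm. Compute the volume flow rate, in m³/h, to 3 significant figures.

187 m³/h

Q = A·v = 0.00578 m² × 9.00 m/s = 0.0520 m³/s.
Converting: 0.0520 m³/s × 3600 = 187 m³/h.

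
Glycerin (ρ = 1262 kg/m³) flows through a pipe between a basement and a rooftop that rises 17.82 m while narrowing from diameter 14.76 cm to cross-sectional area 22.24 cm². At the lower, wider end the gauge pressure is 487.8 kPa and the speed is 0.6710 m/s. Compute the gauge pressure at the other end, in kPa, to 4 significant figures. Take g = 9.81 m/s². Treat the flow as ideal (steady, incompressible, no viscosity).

P₂ = 250.7 kPa

By continuity, v₂ = v₁·A₁/A₂ = 0.6710·(171.1/22.24) = 5.162 m/s.
Energy conservation along the streamline gives P₂ = P₁ − ½ρ(v₂² − v₁²) − ρg(h₂ − h₁).
P₂ = 487800 + ½·1262·(0.6710² − 5.162²) − 1262·9.81·(+17.82) = 487800 + (-16530) − (220600) = 250700 Pa.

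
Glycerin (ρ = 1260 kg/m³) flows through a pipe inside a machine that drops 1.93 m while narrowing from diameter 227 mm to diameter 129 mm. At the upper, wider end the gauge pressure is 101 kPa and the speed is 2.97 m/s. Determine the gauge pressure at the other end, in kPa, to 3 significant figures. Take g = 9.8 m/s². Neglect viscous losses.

By continuity, v₂ = v₁·A₁/A₂ = 2.97·(405/131) = 9.20 m/s.
Bernoulli: P₁ + ½ρv₁² + ρg h₁ = P₂ + ½ρv₂² + ρg h₂, so P₂ = P₁ + ½ρ(v₁² − v₂²) − ρg(h₂ − h₁).
P₂ = 101000 + ½·1260·(2.97² − 9.20²) − 1260·9.8·(−1.93) = 101000 + (-47700) − (-23800) = 77100 Pa.

P₂ ≈ 77.1 kPa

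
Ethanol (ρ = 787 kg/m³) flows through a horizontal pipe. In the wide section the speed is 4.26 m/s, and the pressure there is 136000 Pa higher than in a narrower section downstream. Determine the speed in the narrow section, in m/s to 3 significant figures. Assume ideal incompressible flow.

v₂ = 19.1 m/s

Along the level pipe P + ½ρv² is conserved, hence v₂² = v₁² + 2(P₁ − P₂)/ρ.
v₂ = √(4.26² + 2·136000/787) = √(18.1 + 346) = 19.1 m/s.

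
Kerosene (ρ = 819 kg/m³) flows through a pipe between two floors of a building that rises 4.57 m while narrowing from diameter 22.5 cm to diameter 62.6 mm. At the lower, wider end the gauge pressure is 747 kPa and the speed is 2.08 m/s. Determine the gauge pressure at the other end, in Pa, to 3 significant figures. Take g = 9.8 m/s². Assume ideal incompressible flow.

The volume flow rate is constant, so v₂ = (A₁/A₂)v₁ = (398/30.8)·2.08 = 26.9 m/s.
Applying Bernoulli between the two ends and solving for P₂: P₂ = P₁ + ½ρ(v₁² − v₂²) − ρgΔh.
P₂ = 747000 + ½·819·(2.08² − 26.9²) − 819·9.8·(+4.57) = 747000 + (-294000) − (36700) = 416000 Pa.

P₂ ≈ 416000 Pa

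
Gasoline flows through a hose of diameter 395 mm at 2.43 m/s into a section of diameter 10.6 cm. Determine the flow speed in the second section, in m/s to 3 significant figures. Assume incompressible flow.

Continuity gives A₁v₁ = A₂v₂, so v₂ = (1230 cm²)/(88.2 cm²) × 2.43 m/s = 33.7 m/s.

v₂ ≈ 33.7 m/s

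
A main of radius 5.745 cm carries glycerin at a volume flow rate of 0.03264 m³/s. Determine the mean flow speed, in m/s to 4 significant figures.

Q = 0.03264 m³/s = 0.03264 m³/s.
v = Q/A = 0.03264 / 0.01037 = 3.148 m/s.

v = 3.148 m/s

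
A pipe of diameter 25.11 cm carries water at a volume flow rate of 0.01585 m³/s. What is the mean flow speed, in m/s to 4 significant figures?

0.3201 m/s

Q = 0.01585 m³/s = 0.01585 m³/s.
v = Q/A = 0.01585 / 0.04952 = 0.3201 m/s.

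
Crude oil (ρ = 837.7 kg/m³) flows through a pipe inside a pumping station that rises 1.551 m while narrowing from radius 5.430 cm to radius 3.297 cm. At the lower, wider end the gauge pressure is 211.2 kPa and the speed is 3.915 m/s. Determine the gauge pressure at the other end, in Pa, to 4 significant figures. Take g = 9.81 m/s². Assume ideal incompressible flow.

The volume flow rate is constant, so v₂ = (A₁/A₂)v₁ = (92.63/34.15)·3.915 = 10.62 m/s.
Energy conservation along the streamline gives P₂ = P₁ − ½ρ(v₂² − v₁²) − ρg(h₂ − h₁).
P₂ = 211200 + ½·837.7·(3.915² − 10.62²) − 837.7·9.81·(+1.551) = 211200 + (-40810) − (12750) = 157600 Pa.

P₂ ≈ 157600 Pa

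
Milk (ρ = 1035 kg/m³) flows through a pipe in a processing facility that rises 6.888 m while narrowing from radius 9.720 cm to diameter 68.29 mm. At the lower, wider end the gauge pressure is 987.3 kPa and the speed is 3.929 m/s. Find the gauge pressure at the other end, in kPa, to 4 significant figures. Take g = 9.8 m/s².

P₂ ≈ 400.8 kPa

By continuity, v₂ = v₁·A₁/A₂ = 3.929·(296.8/36.63) = 31.84 m/s.
Bernoulli: P₁ + ½ρv₁² + ρg h₁ = P₂ + ½ρv₂² + ρg h₂, so P₂ = P₁ + ½ρ(v₁² − v₂²) − ρg(h₂ − h₁).
P₂ = 987300 + ½·1035·(3.929² − 31.84²) − 1035·9.8·(+6.888) = 987300 + (-516600) − (69860) = 400800 Pa.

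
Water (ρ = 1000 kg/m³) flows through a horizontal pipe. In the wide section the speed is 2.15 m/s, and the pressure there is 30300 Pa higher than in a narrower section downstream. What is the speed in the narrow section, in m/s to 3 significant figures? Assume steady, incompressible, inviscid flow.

v₂ ≈ 8.08 m/s

Horizontal Bernoulli: P₁ + ½ρv₁² = P₂ + ½ρv₂², so v₂² = v₁² + 2(P₁ − P₂)/ρ.
v₂ = √(2.15² + 2·30300/1000) = √(4.62 + 60.6) = 8.08 m/s.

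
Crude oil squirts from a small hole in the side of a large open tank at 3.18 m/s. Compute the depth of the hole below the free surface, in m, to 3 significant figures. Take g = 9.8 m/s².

For a small hole in a large open tank, ½v² = gh, giving h = v²/(2g).
h = 3.18²/(2·9.8) = 10.1/19.60 = 0.516 m.

0.516 m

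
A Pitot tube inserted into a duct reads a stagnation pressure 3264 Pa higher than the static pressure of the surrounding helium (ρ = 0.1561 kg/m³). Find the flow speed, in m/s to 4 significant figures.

v ≈ 204.5 m/s

The dynamic pressure equals the rise in static pressure at the stagnation point: ΔP = ½ρv².
v = √(2ΔP/ρ) = √(2·3264/0.1561) = 204.5 m/s.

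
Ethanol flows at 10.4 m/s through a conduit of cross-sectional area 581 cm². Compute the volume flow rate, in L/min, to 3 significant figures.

Q ≈ 36300 L/min

Q = A·v = 0.0581 m² × 10.4 m/s = 0.604 m³/s.
Converting: 0.604 m³/s × 60000 = 36300 L/min.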